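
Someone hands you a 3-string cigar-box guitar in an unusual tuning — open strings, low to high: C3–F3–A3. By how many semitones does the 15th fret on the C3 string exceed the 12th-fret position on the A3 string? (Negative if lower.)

C3 at fret 15 → D#4 (MIDI 63); A3 at fret 12 → A4 (MIDI 69).
63 − 69 = -6, so the two pitches are 6 semitones apart.

-6 semitones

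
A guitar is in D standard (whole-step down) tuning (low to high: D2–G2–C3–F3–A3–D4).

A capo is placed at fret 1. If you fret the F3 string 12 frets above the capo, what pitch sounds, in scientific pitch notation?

The capo raises the open F3 by 1 semitone to F♯3; fretting 12 more gives F3 + 1 + 12 = F3 + 13 semitones = F♯4.
(Also written G♭.)

F♯4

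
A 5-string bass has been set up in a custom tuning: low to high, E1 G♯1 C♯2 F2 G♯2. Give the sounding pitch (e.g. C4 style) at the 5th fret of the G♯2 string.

Each fret is one semitone, so G♯2 + 5 = C♯3.

C♯3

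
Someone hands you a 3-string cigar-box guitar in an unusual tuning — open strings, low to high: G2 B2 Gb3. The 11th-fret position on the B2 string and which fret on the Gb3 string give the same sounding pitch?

Fret 11 on B2 is MIDI 47 + 11 = 58 (Bb3). On the Gb3 string (open MIDI 54), that pitch is 58 − 54 = fret 4.

4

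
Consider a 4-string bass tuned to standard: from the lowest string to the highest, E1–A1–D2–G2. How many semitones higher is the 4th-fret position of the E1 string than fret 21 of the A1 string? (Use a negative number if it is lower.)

-22 semitones

E1 at fret 4 → G#1 (MIDI 32); A1 at fret 21 → F#3 (MIDI 54).
32 − 54 = -22, so the two pitches are 22 semitones apart.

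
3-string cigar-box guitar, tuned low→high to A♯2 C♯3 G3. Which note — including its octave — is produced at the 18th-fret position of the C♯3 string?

Each fret is one semitone, so C♯3 + 18 = G4.

G4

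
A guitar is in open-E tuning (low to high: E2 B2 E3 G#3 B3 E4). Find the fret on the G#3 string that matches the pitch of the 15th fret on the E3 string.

11

E3 at fret 15 is E3 + 15 semitones = G4.
The open G#3 string is 4 semitones above the open E3, so the same pitch on the G#3 string lies at fret 15 − 4 = 11.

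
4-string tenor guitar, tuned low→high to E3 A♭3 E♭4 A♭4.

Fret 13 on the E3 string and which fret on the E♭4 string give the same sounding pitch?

Fret 13 on E3 is MIDI 52 + 13 = 65 (F4). On the E♭4 string (open MIDI 63), that pitch is 65 − 63 = fret 2.

2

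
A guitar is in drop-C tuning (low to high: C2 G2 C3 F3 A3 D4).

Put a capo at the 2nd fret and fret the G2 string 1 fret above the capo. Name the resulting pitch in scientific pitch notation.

A#2

The capo raises the open G2 by 2 semitones to A2; fretting 1 more gives G2 + 2 + 1 = G2 + 3 semitones = A#2.
(Also written Bb.)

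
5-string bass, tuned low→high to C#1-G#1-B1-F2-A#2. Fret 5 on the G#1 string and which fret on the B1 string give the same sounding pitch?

2

G#1 at fret 5 is G#1 + 5 semitones = C#2.
The open B1 string is 3 semitones above the open G#1, so the same pitch on the B1 string lies at fret 5 − 3 = 2.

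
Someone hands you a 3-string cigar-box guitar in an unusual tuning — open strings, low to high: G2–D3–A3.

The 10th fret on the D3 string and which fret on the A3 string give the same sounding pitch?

Fret 10 on D3 is MIDI 50 + 10 = 60 (C4). On the A3 string (open MIDI 57), that pitch is 60 − 57 = fret 3.

3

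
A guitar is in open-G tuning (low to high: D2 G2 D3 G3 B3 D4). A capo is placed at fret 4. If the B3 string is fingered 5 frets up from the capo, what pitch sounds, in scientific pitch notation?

The capo raises the open B3 by 4 semitones to D#4; fretting 5 more gives B3 + 4 + 5 = B3 + 9 semitones = G#4.

G#4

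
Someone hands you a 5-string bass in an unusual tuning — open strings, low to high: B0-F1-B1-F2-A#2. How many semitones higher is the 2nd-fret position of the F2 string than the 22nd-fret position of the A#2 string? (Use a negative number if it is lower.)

F2 at fret 2 → G2 (MIDI 43); A#2 at fret 22 → G#4 (MIDI 68).
43 − 68 = -25, so the two pitches are 25 semitones apart.

-25 semitones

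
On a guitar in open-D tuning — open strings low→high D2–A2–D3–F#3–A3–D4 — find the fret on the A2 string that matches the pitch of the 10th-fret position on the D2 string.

D2 at fret 10 is D2 + 10 semitones = C3.
The open A2 string is 7 semitones above the open D2, so the same pitch on the A2 string lies at fret 10 − 7 = 3.

3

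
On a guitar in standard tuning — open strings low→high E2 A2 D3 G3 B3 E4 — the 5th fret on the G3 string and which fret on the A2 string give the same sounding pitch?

15

G3 at fret 5 is G3 + 5 semitones = C4.
The open A2 string is 10 semitones below the open G3, so the same pitch on the A2 string lies at fret 5 + 10 = 15.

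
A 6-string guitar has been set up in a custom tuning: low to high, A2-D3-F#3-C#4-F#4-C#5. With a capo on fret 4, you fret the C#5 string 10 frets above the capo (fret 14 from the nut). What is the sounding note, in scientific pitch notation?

D#6

The capo raises the open C#5 by 4 semitones to F5; fretting 10 more gives C#5 + 4 + 10 = C#5 + 14 semitones = D#6.
(Also written Eb.)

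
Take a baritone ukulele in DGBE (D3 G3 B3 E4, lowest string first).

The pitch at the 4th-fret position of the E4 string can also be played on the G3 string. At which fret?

13

E4 at fret 4 is E4 + 4 semitones = G♯4.
The open G3 string is 9 semitones below the open E4, so the same pitch on the G3 string lies at fret 4 + 9 = 13.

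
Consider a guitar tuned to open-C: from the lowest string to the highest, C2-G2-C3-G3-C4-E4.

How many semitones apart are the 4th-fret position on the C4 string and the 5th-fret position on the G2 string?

16 semitones

C4 at fret 4 → E4 (MIDI 64); G2 at fret 5 → C3 (MIDI 48).
64 − 48 = 16, so the two pitches are 16 semitones apart, with E4 the higher.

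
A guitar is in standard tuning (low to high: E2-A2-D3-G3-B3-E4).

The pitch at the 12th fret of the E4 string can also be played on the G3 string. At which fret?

E4 at fret 12 is E4 + 12 semitones = E5.
The open G3 string is 9 semitones below the open E4, so the same pitch on the G3 string lies at fret 12 + 9 = 21.

21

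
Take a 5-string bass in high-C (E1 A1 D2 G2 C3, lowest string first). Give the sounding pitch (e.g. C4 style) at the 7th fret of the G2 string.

The open G2 string plus 7 semitones: G–G#–A–A#–B–C–C#–D.
The walk passes from B into C once, so the octave number goes from 2 to 3.

D3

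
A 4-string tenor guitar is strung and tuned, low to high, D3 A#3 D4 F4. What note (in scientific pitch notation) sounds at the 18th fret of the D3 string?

D3 is MIDI 50. Adding 18 gives 68, which is G#4.

G#4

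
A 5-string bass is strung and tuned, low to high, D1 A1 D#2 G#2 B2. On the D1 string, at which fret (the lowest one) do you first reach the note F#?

From D1, count semitones up the chromatic scale until reaching F#: D–D#–E–F–F# — 4 steps.

4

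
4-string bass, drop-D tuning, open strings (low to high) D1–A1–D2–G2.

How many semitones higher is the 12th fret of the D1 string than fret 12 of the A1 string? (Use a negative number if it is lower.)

D1 at fret 12 → D2 (MIDI 38); A1 at fret 12 → A2 (MIDI 45).
38 − 45 = -7, so the two pitches are 7 semitones apart.

-7 semitones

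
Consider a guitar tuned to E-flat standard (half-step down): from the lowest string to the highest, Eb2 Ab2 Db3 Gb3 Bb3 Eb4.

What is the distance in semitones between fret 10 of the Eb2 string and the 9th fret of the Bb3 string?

Eb2 at fret 10 → Db3 (MIDI 49); Bb3 at fret 9 → G4 (MIDI 67).
49 − 67 = -18, so the two pitches are 18 semitones apart, with G4 the higher.

18 semitones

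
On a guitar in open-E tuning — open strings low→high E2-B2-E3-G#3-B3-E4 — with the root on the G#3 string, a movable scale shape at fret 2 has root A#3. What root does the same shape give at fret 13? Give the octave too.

A4

Moving from fret 2 to fret 13 shifts the root by 11 semitones.
A#3 up 11 semitones is A4.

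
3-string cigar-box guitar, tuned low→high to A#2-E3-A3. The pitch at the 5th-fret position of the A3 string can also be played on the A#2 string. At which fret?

16

A3 at fret 5 is A3 + 5 semitones = D4.
The open A#2 string is 11 semitones below the open A3, so the same pitch on the A#2 string lies at fret 5 + 11 = 16.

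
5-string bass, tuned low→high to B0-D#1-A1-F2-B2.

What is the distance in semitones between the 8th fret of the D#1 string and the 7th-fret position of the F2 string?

13 semitones

D#1 at fret 8 → B1 (MIDI 35); F2 at fret 7 → C3 (MIDI 48).
35 − 48 = -13, so the two pitches are 13 semitones apart, with C3 the higher.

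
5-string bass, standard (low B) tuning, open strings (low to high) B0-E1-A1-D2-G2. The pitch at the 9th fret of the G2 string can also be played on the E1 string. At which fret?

G2 at fret 9 is G2 + 9 semitones = E3.
The open E1 string is 15 semitones below the open G2, so the same pitch on the E1 string lies at fret 9 + 15 = 24.

24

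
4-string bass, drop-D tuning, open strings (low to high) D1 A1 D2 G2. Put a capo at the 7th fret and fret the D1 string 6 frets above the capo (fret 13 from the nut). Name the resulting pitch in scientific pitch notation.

The capo raises the open D1 by 7 semitones to A1; fretting 6 more gives D1 + 7 + 6 = D1 + 13 semitones = D#2.

D#2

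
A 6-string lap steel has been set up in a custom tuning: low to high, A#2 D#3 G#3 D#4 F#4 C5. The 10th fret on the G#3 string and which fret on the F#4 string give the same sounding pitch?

Fret 10 on G#3 is MIDI 56 + 10 = 66 (F#4). On the F#4 string (open MIDI 66), that pitch is 66 − 66 = fret 0.

0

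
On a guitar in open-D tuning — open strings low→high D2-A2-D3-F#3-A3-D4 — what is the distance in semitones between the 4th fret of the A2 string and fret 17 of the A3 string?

A2 at fret 4 → C#3 (MIDI 49); A3 at fret 17 → D5 (MIDI 74).
49 − 74 = -25, so the two pitches are 25 semitones apart, with D5 the higher.

25 semitones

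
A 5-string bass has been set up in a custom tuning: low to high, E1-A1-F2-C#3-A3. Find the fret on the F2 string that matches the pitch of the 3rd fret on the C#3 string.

C#3 at fret 3 is C#3 + 3 semitones = E3.
The open F2 string is 8 semitones below the open C#3, so the same pitch on the F2 string lies at fret 3 + 8 = 11.

11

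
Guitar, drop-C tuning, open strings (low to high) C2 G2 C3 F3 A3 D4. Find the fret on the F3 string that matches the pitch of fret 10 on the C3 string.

C3 at fret 10 is C3 + 10 semitones = A♯3.
The open F3 string is 5 semitones above the open C3, so the same pitch on the F3 string lies at fret 10 − 5 = 5.

5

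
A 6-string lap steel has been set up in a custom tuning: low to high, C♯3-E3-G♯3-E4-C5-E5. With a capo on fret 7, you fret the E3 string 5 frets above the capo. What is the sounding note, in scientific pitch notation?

The capo raises the open E3 by 7 semitones to B3; fretting 5 more gives E3 + 7 + 5 = E3 + 12 semitones = E4.

E4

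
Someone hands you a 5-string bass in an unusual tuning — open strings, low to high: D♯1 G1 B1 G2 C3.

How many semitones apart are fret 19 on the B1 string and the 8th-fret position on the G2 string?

B1 at fret 19 → F♯3 (MIDI 54); G2 at fret 8 → D♯3 (MIDI 51).
54 − 51 = 3, so the two pitches are 3 semitones apart, with F♯3 the higher.

3 semitones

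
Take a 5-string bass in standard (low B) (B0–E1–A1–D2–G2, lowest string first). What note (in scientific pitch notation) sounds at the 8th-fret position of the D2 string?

D2 is MIDI 38. Adding 8 gives 46, which is A#2.
(Equivalently spelled Bb2.)

A#2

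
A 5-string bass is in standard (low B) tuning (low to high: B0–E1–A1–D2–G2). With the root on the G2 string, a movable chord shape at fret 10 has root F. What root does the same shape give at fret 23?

Moving from fret 10 to fret 23 shifts the root by 13 semitones.
F up 13 semitones is F#.

F#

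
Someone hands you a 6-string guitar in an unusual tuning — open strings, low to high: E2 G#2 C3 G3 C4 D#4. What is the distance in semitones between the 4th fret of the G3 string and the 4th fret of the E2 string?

G3 at fret 4 → B3 (MIDI 59); E2 at fret 4 → G#2 (MIDI 44).
59 − 44 = 15, so the two pitches are 15 semitones apart, with B3 the higher.

15 semitones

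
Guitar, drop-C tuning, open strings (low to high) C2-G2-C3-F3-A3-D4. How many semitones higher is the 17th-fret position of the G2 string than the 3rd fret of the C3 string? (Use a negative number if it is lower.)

G2 at fret 17 → C4 (MIDI 60); C3 at fret 3 → D#3 (MIDI 51).
60 − 51 = 9, so the two pitches are 9 semitones apart.

9 semitones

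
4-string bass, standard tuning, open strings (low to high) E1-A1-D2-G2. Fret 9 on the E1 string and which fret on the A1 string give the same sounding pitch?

Fret 9 on E1 is MIDI 28 + 9 = 37 (C#2). On the A1 string (open MIDI 33), that pitch is 37 − 33 = fret 4.

4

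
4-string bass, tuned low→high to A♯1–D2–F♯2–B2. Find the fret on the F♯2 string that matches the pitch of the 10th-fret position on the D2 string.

Fret 10 on D2 is MIDI 38 + 10 = 48 (C3). On the F♯2 string (open MIDI 42), that pitch is 48 − 42 = fret 6.

6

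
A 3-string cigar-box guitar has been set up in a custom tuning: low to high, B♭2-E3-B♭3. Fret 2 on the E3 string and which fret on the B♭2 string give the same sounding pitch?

Fret 2 on E3 is MIDI 52 + 2 = 54 (G♭3). On the B♭2 string (open MIDI 46), that pitch is 54 − 46 = fret 8.

8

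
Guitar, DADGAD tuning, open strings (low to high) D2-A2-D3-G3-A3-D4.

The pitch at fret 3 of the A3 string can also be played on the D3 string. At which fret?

10

Fret 3 on A3 is MIDI 57 + 3 = 60 (C4). On the D3 string (open MIDI 50), that pitch is 60 − 50 = fret 10.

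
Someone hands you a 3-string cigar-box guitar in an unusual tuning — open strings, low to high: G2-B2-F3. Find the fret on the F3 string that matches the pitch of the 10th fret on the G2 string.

Fret 10 on G2 is MIDI 43 + 10 = 53 (F3). On the F3 string (open MIDI 53), that pitch is 53 − 53 = fret 0.

0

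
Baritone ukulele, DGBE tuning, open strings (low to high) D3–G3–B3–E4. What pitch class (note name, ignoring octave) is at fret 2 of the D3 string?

D3 is MIDI 50. Adding 2 gives 52; 52 mod 12 = 4, i.e. E.

E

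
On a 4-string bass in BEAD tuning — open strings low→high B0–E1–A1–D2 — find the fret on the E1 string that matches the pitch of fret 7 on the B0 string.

2

B0 at fret 7 is B0 + 7 semitones = F♯1.
The open E1 string is 5 semitones above the open B0, so the same pitch on the E1 string lies at fret 7 − 5 = 2.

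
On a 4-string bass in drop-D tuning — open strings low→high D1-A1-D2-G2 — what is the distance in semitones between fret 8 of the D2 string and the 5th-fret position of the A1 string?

8 semitones

D2 at fret 8 → A#2 (MIDI 46); A1 at fret 5 → D2 (MIDI 38).
46 − 38 = 8, so the two pitches are 8 semitones apart, with A#2 the higher.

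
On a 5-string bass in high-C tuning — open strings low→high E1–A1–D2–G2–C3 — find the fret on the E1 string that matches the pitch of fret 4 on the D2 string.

14

Fret 4 on D2 is MIDI 38 + 4 = 42 (F#2). On the E1 string (open MIDI 28), that pitch is 42 − 28 = fret 14.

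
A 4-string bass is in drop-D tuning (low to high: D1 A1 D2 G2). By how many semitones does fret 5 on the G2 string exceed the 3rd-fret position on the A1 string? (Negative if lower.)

12 semitones

G2 at fret 5 → C3 (MIDI 48); A1 at fret 3 → C2 (MIDI 36).
48 − 36 = 12, so the two pitches are 12 semitones apart.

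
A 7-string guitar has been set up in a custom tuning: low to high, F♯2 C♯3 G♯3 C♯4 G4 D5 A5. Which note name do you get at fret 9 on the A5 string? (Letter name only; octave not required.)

F♯

The open A5 string plus 9 semitones: A–A#–B–C–C#–D–D#–E–F–F#.
(Equivalently spelled G♭.)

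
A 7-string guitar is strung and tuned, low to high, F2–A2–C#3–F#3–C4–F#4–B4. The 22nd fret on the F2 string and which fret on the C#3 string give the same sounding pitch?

F2 at fret 22 is F2 + 22 semitones = D#4.
The open C#3 string is 8 semitones above the open F2, so the same pitch on the C#3 string lies at fret 22 − 8 = 14.

14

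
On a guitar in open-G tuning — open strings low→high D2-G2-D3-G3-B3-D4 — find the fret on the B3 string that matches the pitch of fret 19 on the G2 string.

3

Fret 19 on G2 is MIDI 43 + 19 = 62 (D4). On the B3 string (open MIDI 59), that pitch is 62 − 59 = fret 3.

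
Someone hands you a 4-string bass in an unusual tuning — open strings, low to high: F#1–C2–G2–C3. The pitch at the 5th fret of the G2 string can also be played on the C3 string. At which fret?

0

Fret 5 on G2 is MIDI 43 + 5 = 48 (C3). On the C3 string (open MIDI 48), that pitch is 48 − 48 = fret 0.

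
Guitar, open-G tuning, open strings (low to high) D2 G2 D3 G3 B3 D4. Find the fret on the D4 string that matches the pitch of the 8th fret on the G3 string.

1

Fret 8 on G3 is MIDI 55 + 8 = 63 (D#4). On the D4 string (open MIDI 62), that pitch is 63 − 62 = fret 1.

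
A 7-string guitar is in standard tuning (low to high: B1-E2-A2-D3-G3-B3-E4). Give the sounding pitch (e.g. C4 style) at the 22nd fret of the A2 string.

The open A2 string plus 22 semitones: A–A#–B–C–…–F–F#–G.
The walk passes from B into C 2 times, so the octave number goes from 2 to 4.

G4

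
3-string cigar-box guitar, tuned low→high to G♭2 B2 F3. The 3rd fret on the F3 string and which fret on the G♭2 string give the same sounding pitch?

14

Fret 3 on F3 is MIDI 53 + 3 = 56 (A♭3). On the G♭2 string (open MIDI 42), that pitch is 56 − 42 = fret 14.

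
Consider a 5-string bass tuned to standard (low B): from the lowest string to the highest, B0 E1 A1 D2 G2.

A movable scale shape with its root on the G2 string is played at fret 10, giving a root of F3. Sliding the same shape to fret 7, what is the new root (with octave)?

Moving from fret 10 to fret 7 shifts the root by -3 semitones.
F3 down 3 semitones is D3.

D3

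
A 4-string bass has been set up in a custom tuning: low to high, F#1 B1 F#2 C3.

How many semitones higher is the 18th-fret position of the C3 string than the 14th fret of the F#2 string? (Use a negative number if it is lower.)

C3 at fret 18 → F#4 (MIDI 66); F#2 at fret 14 → G#3 (MIDI 56).
66 − 56 = 10, so the two pitches are 10 semitones apart.

10 semitones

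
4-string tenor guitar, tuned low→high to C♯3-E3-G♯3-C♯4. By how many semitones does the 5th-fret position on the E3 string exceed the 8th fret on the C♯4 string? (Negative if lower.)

E3 at fret 5 → A3 (MIDI 57); C♯4 at fret 8 → A4 (MIDI 69).
57 − 69 = -12, so the two pitches are 12 semitones apart.

-12 semitones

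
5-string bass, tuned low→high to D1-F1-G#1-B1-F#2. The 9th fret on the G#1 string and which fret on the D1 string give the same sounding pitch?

15

Fret 9 on G#1 is MIDI 32 + 9 = 41 (F2). On the D1 string (open MIDI 26), that pitch is 41 − 26 = fret 15.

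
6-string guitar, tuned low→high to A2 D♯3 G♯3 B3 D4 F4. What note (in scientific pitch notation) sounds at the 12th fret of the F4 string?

F5

F4 is MIDI 65. Adding 12 gives 77, which is F5.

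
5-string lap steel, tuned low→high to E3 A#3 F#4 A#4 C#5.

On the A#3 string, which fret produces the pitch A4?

A4 is 11 semitones above the open A#3 (A#–B–C–C#–…–G–G#–A), so it sits at fret 11.

11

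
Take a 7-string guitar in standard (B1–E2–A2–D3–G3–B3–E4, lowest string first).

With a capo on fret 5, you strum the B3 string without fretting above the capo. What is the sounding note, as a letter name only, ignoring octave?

E

The capo raises the open B3 by 5 semitones to E4; fretting 0 more gives B3 + 5 + 0 = B3 + 5 semitones, landing on E.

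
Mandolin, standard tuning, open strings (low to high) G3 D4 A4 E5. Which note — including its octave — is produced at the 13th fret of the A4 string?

A#5

A4 is MIDI 69. Adding 13 gives 82, which is A#5.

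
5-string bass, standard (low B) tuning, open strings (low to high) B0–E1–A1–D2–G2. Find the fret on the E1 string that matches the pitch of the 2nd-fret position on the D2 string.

12

Fret 2 on D2 is MIDI 38 + 2 = 40 (E2). On the E1 string (open MIDI 28), that pitch is 40 − 28 = fret 12.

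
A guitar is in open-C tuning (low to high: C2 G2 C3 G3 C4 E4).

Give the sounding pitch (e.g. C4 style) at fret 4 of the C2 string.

E2

Each fret is one semitone, so C2 + 4 = E2.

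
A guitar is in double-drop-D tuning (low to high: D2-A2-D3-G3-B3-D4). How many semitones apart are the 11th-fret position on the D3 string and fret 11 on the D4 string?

D3 at fret 11 → C#4 (MIDI 61); D4 at fret 11 → C#5 (MIDI 73).
61 − 73 = -12, so the two pitches are 12 semitones apart, with C#5 the higher.

12 semitones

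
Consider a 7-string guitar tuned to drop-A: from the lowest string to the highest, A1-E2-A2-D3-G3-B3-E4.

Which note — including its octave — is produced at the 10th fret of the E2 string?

D3

Each fret is one semitone, so E2 + 10 = D3.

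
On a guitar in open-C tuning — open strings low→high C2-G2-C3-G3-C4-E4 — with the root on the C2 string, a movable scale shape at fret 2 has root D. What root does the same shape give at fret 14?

Moving from fret 2 to fret 14 shifts the root by 12 semitones.
D up 12 semitones is D.

D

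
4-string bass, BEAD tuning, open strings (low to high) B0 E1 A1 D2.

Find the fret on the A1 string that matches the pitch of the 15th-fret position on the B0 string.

5

B0 at fret 15 is B0 + 15 semitones = D2.
The open A1 string is 10 semitones above the open B0, so the same pitch on the A1 string lies at fret 15 − 10 = 5.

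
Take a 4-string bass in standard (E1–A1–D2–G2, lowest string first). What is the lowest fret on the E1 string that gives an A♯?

From E1, count semitones up the chromatic scale until reaching A♯: E–F–F#–G–G#–A–A# — 6 steps.

6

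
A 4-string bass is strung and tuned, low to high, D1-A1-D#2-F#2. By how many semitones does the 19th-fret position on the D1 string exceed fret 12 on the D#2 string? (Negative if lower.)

-6 semitones

D1 at fret 19 → A2 (MIDI 45); D#2 at fret 12 → D#3 (MIDI 51).
45 − 51 = -6, so the two pitches are 6 semitones apart.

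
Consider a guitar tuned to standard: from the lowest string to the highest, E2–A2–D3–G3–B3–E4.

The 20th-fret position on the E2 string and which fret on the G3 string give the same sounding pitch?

Fret 20 on E2 is MIDI 40 + 20 = 60 (C4). On the G3 string (open MIDI 55), that pitch is 60 − 55 = fret 5.

5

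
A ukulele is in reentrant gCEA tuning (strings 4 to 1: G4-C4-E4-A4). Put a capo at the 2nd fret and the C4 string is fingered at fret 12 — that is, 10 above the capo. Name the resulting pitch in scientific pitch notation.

C5

The capo raises the open C4 by 2 semitones to D4; fretting 10 more gives C4 + 2 + 10 = C4 + 12 semitones = C5.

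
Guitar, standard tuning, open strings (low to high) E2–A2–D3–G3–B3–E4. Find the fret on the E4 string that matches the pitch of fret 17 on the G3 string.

G3 at fret 17 is G3 + 17 semitones = C5.
The open E4 string is 9 semitones above the open G3, so the same pitch on the E4 string lies at fret 17 − 9 = 8.

8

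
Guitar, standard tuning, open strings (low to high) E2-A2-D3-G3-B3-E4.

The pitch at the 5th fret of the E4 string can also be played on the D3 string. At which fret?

E4 at fret 5 is E4 + 5 semitones = A4.
The open D3 string is 14 semitones below the open E4, so the same pitch on the D3 string lies at fret 5 + 14 = 19.

19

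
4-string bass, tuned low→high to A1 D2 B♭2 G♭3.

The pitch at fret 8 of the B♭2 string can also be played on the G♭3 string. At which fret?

0

Fret 8 on B♭2 is MIDI 46 + 8 = 54 (G♭3). On the G♭3 string (open MIDI 54), that pitch is 54 − 54 = fret 0.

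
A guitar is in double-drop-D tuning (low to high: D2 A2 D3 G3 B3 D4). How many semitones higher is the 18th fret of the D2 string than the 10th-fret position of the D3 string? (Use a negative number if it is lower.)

-4 semitones

D2 at fret 18 → G#3 (MIDI 56); D3 at fret 10 → C4 (MIDI 60).
56 − 60 = -4, so the two pitches are 4 semitones apart.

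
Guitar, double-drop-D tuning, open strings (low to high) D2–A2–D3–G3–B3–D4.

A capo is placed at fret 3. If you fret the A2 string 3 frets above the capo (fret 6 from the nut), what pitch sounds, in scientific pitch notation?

D#3

The capo raises the open A2 by 3 semitones to C3; fretting 3 more gives A2 + 3 + 3 = A2 + 6 semitones = D#3.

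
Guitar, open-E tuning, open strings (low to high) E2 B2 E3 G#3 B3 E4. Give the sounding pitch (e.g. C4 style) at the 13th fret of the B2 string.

C4

B2 is MIDI 47. Adding 13 gives 60, which is C4.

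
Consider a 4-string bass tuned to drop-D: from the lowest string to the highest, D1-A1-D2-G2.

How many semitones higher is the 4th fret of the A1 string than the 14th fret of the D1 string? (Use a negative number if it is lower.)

A1 at fret 4 → C♯2 (MIDI 37); D1 at fret 14 → E2 (MIDI 40).
37 − 40 = -3, so the two pitches are 3 semitones apart.

-3 semitones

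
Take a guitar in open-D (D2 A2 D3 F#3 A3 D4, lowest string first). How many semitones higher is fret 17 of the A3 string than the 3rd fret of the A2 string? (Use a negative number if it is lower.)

A3 at fret 17 → D5 (MIDI 74); A2 at fret 3 → C3 (MIDI 48).
74 − 48 = 26, so the two pitches are 26 semitones apart.

26 semitones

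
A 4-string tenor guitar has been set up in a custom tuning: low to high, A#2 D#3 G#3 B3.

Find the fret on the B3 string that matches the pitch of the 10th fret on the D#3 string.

2

Fret 10 on D#3 is MIDI 51 + 10 = 61 (C#4). On the B3 string (open MIDI 59), that pitch is 61 − 59 = fret 2.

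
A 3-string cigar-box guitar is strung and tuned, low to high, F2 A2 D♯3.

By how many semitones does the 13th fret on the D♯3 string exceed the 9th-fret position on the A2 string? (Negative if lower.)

10 semitones

D♯3 at fret 13 → E4 (MIDI 64); A2 at fret 9 → F♯3 (MIDI 54).
64 − 54 = 10, so the two pitches are 10 semitones apart.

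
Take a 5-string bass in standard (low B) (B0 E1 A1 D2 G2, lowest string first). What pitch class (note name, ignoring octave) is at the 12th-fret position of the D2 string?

D2 is MIDI 38. Adding 12 gives 50; 50 mod 12 = 2, i.e. D.

D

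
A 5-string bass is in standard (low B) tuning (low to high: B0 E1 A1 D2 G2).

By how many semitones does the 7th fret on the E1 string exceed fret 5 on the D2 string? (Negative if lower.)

-8 semitones

E1 at fret 7 → B1 (MIDI 35); D2 at fret 5 → G2 (MIDI 43).
35 − 43 = -8, so the two pitches are 8 semitones apart.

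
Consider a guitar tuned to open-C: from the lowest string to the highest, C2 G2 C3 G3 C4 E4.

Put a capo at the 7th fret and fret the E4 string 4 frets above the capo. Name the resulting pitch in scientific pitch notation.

The capo raises the open E4 by 7 semitones to B4; fretting 4 more gives E4 + 7 + 4 = E4 + 11 semitones = D♯5.

D♯5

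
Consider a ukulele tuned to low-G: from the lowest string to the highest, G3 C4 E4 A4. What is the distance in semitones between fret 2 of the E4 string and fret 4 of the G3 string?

7 semitones

E4 at fret 2 → F#4 (MIDI 66); G3 at fret 4 → B3 (MIDI 59).
66 − 59 = 7, so the two pitches are 7 semitones apart, with F#4 the higher.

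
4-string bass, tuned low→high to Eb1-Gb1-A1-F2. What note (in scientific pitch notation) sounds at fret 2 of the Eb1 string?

Eb1 is MIDI 27. Adding 2 gives 29, which is F1.

F1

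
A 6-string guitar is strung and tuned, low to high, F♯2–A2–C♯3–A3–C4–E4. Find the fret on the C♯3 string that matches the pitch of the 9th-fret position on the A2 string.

A2 at fret 9 is A2 + 9 semitones = F♯3.
The open C♯3 string is 4 semitones above the open A2, so the same pitch on the C♯3 string lies at fret 9 − 4 = 5.

5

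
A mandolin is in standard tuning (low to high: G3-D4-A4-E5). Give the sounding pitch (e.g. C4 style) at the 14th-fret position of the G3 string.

Each fret is one semitone, so G3 + 14 = A4.

A4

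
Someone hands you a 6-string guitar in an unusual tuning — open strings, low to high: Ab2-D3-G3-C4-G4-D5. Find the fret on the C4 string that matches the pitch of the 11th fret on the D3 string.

Fret 11 on D3 is MIDI 50 + 11 = 61 (Db4). On the C4 string (open MIDI 60), that pitch is 61 − 60 = fret 1.

1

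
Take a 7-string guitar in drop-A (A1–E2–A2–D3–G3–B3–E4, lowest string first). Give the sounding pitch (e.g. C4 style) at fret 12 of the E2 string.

E3

The open E2 string plus 12 semitones: E–F–F#–G–…–D–D#–E.
The walk passes from B into C once, so the octave number goes from 2 to 3.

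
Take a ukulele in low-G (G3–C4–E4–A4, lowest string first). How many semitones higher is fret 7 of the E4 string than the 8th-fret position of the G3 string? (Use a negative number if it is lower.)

8 semitones

E4 at fret 7 → B4 (MIDI 71); G3 at fret 8 → D♯4 (MIDI 63).
71 − 63 = 8, so the two pitches are 8 semitones apart.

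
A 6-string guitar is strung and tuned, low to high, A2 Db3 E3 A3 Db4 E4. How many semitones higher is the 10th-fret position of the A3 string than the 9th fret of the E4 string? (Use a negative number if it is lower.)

A3 at fret 10 → G4 (MIDI 67); E4 at fret 9 → Db5 (MIDI 73).
67 − 73 = -6, so the two pitches are 6 semitones apart.

-6 semitones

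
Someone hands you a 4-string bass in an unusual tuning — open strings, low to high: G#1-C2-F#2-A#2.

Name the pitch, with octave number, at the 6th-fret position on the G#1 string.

D2

The open G#1 string plus 6 semitones: G#–A–A#–B–C–C#–D.
The walk passes from B into C once, so the octave number goes from 1 to 2.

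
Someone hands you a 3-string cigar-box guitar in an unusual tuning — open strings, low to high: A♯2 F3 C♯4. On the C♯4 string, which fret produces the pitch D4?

1

D4 is 1 semitone above the open C♯4 (C#–D), so it sits at fret 1.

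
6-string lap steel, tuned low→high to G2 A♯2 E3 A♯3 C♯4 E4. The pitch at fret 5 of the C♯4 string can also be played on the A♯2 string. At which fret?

20

Fret 5 on C♯4 is MIDI 61 + 5 = 66 (F♯4). On the A♯2 string (open MIDI 46), that pitch is 66 − 46 = fret 20.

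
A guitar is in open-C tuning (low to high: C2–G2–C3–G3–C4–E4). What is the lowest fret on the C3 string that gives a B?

From C3, count semitones up the chromatic scale until reaching B: C–C#–D–D#–…–A–A#–B — 11 steps.

11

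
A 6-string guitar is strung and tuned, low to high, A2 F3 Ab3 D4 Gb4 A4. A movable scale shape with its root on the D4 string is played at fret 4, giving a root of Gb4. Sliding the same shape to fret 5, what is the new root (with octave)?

G4

Moving from fret 4 to fret 5 shifts the root by 1 semitone.
Gb4 up 1 semitone is G4.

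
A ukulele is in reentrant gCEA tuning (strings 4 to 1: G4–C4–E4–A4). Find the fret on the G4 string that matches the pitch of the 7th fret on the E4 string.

E4 at fret 7 is E4 + 7 semitones = B4.
The open G4 string is 3 semitones above the open E4, so the same pitch on the G4 string lies at fret 7 − 3 = 4.

4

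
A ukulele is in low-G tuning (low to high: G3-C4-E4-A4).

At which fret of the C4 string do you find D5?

D5 is 14 semitones above the open C4 (C–C#–D–D#–…–C–C#–D), so it sits at fret 14.

14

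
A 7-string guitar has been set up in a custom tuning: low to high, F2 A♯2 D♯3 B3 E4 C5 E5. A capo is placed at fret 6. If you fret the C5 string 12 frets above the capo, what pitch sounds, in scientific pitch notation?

F♯6

The capo raises the open C5 by 6 semitones to F♯5; fretting 12 more gives C5 + 6 + 12 = C5 + 18 semitones = F♯6.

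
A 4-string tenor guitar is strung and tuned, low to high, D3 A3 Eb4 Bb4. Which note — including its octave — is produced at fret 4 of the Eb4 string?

Each fret is one semitone, so Eb4 + 4 = G4.

G4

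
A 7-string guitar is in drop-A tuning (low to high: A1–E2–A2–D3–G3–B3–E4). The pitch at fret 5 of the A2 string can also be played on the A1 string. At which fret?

17

Fret 5 on A2 is MIDI 45 + 5 = 50 (D3). On the A1 string (open MIDI 33), that pitch is 50 − 33 = fret 17.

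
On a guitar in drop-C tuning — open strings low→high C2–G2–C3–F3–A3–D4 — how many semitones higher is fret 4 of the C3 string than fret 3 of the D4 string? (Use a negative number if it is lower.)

-13 semitones

C3 at fret 4 → E3 (MIDI 52); D4 at fret 3 → F4 (MIDI 65).
52 − 65 = -13, so the two pitches are 13 semitones apart.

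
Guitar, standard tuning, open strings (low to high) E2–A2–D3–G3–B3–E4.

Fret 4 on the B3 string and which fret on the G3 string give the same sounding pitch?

Fret 4 on B3 is MIDI 59 + 4 = 63 (D#4). On the G3 string (open MIDI 55), that pitch is 63 − 55 = fret 8.

8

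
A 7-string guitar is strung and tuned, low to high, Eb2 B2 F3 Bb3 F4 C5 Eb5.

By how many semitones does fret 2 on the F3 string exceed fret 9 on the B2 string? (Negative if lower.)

F3 at fret 2 → G3 (MIDI 55); B2 at fret 9 → Ab3 (MIDI 56).
55 − 56 = -1, so the two pitches are 1 semitone apart.

-1 semitone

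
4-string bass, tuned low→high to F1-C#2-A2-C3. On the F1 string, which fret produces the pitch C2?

7

C2 is 7 semitones above the open F1 (F–F#–G–G#–A–A#–B–C), so it sits at fret 7.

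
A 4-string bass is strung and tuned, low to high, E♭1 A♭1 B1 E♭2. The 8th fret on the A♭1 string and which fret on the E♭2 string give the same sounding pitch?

1

Fret 8 on A♭1 is MIDI 32 + 8 = 40 (E2). On the E♭2 string (open MIDI 39), that pitch is 40 − 39 = fret 1.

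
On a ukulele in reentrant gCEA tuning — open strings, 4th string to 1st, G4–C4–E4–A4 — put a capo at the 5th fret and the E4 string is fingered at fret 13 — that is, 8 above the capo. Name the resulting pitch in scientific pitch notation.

F5

The capo raises the open E4 by 5 semitones to A4; fretting 8 more gives E4 + 5 + 8 = E4 + 13 semitones = F5.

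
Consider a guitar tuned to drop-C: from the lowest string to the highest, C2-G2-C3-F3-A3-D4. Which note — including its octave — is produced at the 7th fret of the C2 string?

The open C2 string plus 7 semitones: C–C#–D–D#–E–F–F#–G.
No B→C boundary is crossed, so the octave stays at 2.

G2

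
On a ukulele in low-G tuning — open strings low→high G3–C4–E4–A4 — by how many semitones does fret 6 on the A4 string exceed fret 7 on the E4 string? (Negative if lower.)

4 semitones

A4 at fret 6 → D♯5 (MIDI 75); E4 at fret 7 → B4 (MIDI 71).
75 − 71 = 4, so the two pitches are 4 semitones apart.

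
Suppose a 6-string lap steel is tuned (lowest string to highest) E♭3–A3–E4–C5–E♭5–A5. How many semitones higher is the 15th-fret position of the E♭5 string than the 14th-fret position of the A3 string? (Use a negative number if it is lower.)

19 semitones

E♭5 at fret 15 → G♭6 (MIDI 90); A3 at fret 14 → B4 (MIDI 71).
90 − 71 = 19, so the two pitches are 19 semitones apart.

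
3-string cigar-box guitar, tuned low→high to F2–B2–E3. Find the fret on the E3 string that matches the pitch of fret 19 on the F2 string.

F2 at fret 19 is F2 + 19 semitones = C4.
The open E3 string is 11 semitones above the open F2, so the same pitch on the E3 string lies at fret 19 − 11 = 8.

8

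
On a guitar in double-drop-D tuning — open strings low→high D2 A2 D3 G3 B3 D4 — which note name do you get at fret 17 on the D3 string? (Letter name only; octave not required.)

The open D3 string plus 17 semitones: D–D#–E–F–…–F–F#–G.

G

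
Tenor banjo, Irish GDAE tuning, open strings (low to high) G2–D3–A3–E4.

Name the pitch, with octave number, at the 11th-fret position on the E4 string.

E4 is MIDI 64. Adding 11 gives 75, which is D#5.
(Equivalently spelled Eb5.)

D#5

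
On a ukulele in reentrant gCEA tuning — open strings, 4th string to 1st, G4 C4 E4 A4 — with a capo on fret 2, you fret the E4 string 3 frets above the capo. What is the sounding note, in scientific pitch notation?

The capo raises the open E4 by 2 semitones to F#4; fretting 3 more gives E4 + 2 + 3 = E4 + 5 semitones = A4.

A4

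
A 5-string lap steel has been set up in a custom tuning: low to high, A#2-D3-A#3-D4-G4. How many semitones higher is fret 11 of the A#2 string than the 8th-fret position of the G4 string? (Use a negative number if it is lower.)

A#2 at fret 11 → A3 (MIDI 57); G4 at fret 8 → D#5 (MIDI 75).
57 − 75 = -18, so the two pitches are 18 semitones apart.

-18 semitones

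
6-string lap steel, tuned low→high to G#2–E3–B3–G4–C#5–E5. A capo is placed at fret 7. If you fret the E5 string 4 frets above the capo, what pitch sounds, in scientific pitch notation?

The capo raises the open E5 by 7 semitones to B5; fretting 4 more gives E5 + 7 + 4 = E5 + 11 semitones = D#6.

D#6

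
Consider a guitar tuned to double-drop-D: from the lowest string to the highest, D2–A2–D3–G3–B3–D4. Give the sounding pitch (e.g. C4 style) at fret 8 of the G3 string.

D#4

Each fret is one semitone, so G3 + 8 = D#4.
(Equivalently spelled Eb4.)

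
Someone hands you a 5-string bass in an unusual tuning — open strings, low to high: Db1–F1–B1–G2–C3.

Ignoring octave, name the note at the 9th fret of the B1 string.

Each fret is one semitone, so B1 + 9 = Ab.
(Equivalently spelled G#.)

Ab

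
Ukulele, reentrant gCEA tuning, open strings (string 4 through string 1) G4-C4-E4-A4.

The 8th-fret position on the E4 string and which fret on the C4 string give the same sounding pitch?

12

E4 at fret 8 is E4 + 8 semitones = C5.
The open C4 string is 4 semitones below the open E4, so the same pitch on the C4 string lies at fret 8 + 4 = 12.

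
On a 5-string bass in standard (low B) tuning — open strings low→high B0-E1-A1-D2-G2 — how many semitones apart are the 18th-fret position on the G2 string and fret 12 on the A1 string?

G2 at fret 18 → C♯4 (MIDI 61); A1 at fret 12 → A2 (MIDI 45).
61 − 45 = 16, so the two pitches are 16 semitones apart, with C♯4 the higher.

16 semitones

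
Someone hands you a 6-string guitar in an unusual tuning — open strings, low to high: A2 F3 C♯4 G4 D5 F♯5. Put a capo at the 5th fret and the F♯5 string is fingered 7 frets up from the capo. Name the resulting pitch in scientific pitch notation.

F♯6

The capo raises the open F♯5 by 5 semitones to B5; fretting 7 more gives F♯5 + 5 + 7 = F♯5 + 12 semitones = F♯6.
(Also written G♭.)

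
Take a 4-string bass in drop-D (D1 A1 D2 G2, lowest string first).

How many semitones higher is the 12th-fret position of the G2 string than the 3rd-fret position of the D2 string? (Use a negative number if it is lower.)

14 semitones

G2 at fret 12 → G3 (MIDI 55); D2 at fret 3 → F2 (MIDI 41).
55 − 41 = 14, so the two pitches are 14 semitones apart.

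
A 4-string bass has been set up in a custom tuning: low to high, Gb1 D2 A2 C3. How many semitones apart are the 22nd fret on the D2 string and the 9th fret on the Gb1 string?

21 semitones

D2 at fret 22 → C4 (MIDI 60); Gb1 at fret 9 → Eb2 (MIDI 39).
60 − 39 = 21, so the two pitches are 21 semitones apart, with C4 the higher.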